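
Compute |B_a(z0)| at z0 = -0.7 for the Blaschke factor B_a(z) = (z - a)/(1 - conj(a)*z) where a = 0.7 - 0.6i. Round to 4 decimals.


Step 1: Numerator z0 - a = -0.7 - (0.7 - 0.6i) = -1.4 + 0.6i
Step 2: Denominator 1 - conj(a)*z0 = 1 - (0.7 + 0.6i)*(-0.7) = 1.49 + 0.42i
Step 3: |z0 - a|^2 = (-1.4)^2 + 0.6^2 = 2.32; |1 - conj(a)*z0|^2 = 1.49^2 + 0.42^2 = 2.3965
Step 4: |B_a(-0.7)| = sqrt(2.32 / 2.3965) = sqrt(0.968078)
Step 5: = 0.9839

0.9839


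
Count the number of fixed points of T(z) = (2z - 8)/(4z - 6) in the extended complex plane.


Step 1: Fixed points satisfy T(z) = z
Step 2: 4z^2 - 8z + 8 = 0
Step 3: Discriminant = (-8)^2 - 4*4*8 = -64
Step 4: Number of fixed points = 2

2


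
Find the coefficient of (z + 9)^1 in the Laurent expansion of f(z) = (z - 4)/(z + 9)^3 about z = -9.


Step 1: Write the numerator in powers of (z + 9): z - 4 = (z + 9) + (1*(-9) - 4) = (z + 9) - 13
Step 2: Divide by (z + 9)^3: f(z) = -13(z + 9)^(-3) + (z + 9)^(-2)
Step 3: This finite sum is the Laurent series of f about z = -9.
Step 4: Only the powers -3 and -2 appear, so the coefficient of (z + 9)^1 = 0

0


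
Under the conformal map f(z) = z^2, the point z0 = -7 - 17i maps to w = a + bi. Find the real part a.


Step 1: z0 = -7 - 17i
Step 2: z0^2 = (-7)^2 - (-17)^2 + 238i
Step 3: real part = 49 - 289 = -240

-240


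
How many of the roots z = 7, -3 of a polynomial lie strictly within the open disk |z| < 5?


Step 1: Check each root:
  z = 7: |7| = 7 >= 5
  z = -3: |-3| = 3 < 5
Step 2: Count = 1

1


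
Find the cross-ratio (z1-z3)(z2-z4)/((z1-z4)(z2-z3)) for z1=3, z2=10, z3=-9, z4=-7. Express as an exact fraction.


Step 1: (z1-z3)(z2-z4) = 12 * 17 = 204
Step 2: (z1-z4)(z2-z3) = 10 * 19 = 190
Step 3: Cross-ratio = 204/190 = 102/95

102/95


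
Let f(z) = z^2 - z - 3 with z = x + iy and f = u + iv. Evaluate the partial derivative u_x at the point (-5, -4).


Step 1: f(z) = (x+iy)^2 - (x+iy) - 3
Step 2: u = (x^2 - y^2) - x - 3
Step 3: u_x = 2x - 1
Step 4: At (-5, -4): u_x = -10 - 1 = -11

-11


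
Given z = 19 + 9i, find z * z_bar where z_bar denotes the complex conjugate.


Step 1: conj(z) = 19 - 9i
Step 2: z * conj(z) = 19^2 + 9^2
Step 3: = 361 + 81 = 442

442


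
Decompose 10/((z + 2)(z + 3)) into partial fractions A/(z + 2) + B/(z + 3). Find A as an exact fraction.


Step 1: Multiply both sides by (z + 2) and set z = -2
Step 2: A = 10 / (-2 + 3)
Step 3: A = 10 / 1
Step 4: A = 10

10


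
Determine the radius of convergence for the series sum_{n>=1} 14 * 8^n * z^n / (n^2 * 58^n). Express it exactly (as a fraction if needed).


Step 1: General term a_n = 14 * 8^n / (n^2 * 58^n)
Step 2: By the root test, |a_n|^(1/n) = 14^(1/n) * 8 / (n^(2/n) * 58) -> 8/58 as n -> infinity (since 14^(1/n) -> 1 and n^(2/n) -> 1)
Step 3: R = 1/lim|a_n|^(1/n) = 58/8 = 29/4

29/4


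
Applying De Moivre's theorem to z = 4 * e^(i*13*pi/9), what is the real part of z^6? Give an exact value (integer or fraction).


Step 1: By De Moivre's theorem, z^6 = 4^6 * e^(i*6*13*pi/9) = 4096 * (cos(26*pi/3) + i*sin(26*pi/3))
Step 2: |z|^6 = 4^6 = 4096
Step 3: Reduce the angle mod 2*pi: 26*pi/3 - 8*pi = 2*pi/3
Step 4: cos(2*pi/3) = -1/2
Step 5: Re(z^6) = 4096 * (-1/2) = -2048

-2048


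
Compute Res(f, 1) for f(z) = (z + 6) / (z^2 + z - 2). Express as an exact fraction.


Step 1: Q(z) = z^2 + z - 2 = (z - 1)(z + 2)
Step 2: Q'(z) = 2z + 1
Step 3: Q'(1) = 3, P(1) = 7
Step 4: Res = P(1)/Q'(1) = 7/3 = 7/3

7/3


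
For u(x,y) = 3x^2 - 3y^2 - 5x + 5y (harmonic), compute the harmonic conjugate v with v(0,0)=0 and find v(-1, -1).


Step 1: v_x = -u_y = 6y - 5
Step 2: v_y = u_x = 6x - 5
Step 3: v = 6xy - 5x - 5y + C
Step 4: v(0,0) = 0 => C = 0
Step 5: v(-1, -1) = 16

16


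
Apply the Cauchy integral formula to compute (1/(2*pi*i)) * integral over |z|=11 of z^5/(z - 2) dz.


Step 1: f(z) = z^5, a = 2 is inside |z| = 11
Step 2: By Cauchy integral formula: (1/(2pi*i)) * integral = f(a)
Step 3: f(2) = 2^5 = 32

32


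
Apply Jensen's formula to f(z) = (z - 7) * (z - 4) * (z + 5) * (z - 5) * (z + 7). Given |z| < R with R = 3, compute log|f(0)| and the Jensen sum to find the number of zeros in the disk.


Jensen's formula: (1/2pi)*integral log|f(Re^it)|dt = log|f(0)| + sum_{|a_k|<R} log(R/|a_k|)
Step 1: f(0) = (-7) * (-4) * 5 * (-5) * 7 = -4900
Step 2: log|f(0)| = log|7| + log|4| + log|-5| + log|5| + log|-7| = 8.497
Step 3: Zeros inside |z| < 3: none
Step 4: Jensen sum = (empty sum) = 0
Step 5: n(R) = number of terms in the Jensen sum = count of zeros inside |z| < 3 = 0

0


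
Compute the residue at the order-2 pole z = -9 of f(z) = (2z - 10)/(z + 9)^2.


Step 1: Pole of order 2 at z = -9
Step 2: Res = lim d/dz [(z + 9)^2 * f(z)] as z -> -9
Step 3: (z + 9)^2 * f(z) = 2z - 10
Step 4: d/dz[2z - 10] = 2

2


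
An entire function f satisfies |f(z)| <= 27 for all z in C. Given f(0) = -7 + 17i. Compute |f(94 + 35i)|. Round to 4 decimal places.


Step 1: By Liouville's theorem, a bounded entire function is constant.
Step 2: f(z) = f(0) = -7 + 17i for all z.
Step 3: |f(w)| = |-7 + 17i| = sqrt(49 + 289)
Step 4: = 18.3848

18.3848


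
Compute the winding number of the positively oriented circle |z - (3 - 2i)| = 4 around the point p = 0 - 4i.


Step 1: Center c = (3, -2), radius = 4
Step 2: |p - c|^2 = (-3)^2 + (-2)^2 = 13
Step 3: r^2 = 16
Step 4: |p-c| < r so winding number = 1

1


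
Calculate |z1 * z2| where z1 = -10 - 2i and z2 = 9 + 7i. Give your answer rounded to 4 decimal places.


Step 1: |z1| = sqrt((-10)^2 + (-2)^2) = sqrt(104)
Step 2: |z2| = sqrt(9^2 + 7^2) = sqrt(130)
Step 3: |z1*z2| = |z1|*|z2| = sqrt(104) * sqrt(130) = sqrt(104 * 130) = sqrt(13520)
Step 4: = 116.2755

116.2755


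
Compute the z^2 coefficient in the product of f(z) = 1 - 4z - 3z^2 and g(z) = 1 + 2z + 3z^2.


Step 1: z^2 term in f*g comes from: (1)*(3z^2) + (-4z)*(2z) + (-3z^2)*(1)
Step 2: = 3 - 8 - 3
Step 3: = -8

-8


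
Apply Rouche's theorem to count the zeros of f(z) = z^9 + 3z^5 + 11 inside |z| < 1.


Step 1: On |z| = 1 the three terms have sizes |z^9| = 1^9 = 1, |3z^5| = 3*1^5 = 3, |11| = 11
Step 2: The dominant term is g(z) = 11; let h(z) = z^9 + 3z^5 so f = g + h
Step 3: On |z| = 1: |g| = 11 and |h| <= 1 + 3 = 4
Step 4: Since 11 > 4, |h| < |g| on |z| = 1, so by Rouche f has the same number of zeros as g inside |z| < 1
Step 5: g(z) = 11 is a nonzero constant with no zeros inside |z| < 1. Answer = 0

0


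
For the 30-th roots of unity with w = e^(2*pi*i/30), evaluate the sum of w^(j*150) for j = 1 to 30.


Step 1: The sum sum_{j=1}^{n} w^(k*j) equals n if n | k, else 0.
Step 2: Here n = 30, k = 150
Step 3: Does n divide k? 30 | 150 -> True
Step 4: Sum = 30

30


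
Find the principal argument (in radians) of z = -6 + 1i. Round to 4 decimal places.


Step 1: z = -6 + 1i
Step 2: arg(z) = atan2(1, -6)
Step 3: arg(z) = 2.9764

2.9764


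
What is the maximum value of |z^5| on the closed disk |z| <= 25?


Step 1: On |z| = 25, |f(z)| = |z|^5 = 25^5
Step 2: By maximum modulus principle, maximum is on boundary.
Step 3: Maximum = 9765625 = 9765625

9765625


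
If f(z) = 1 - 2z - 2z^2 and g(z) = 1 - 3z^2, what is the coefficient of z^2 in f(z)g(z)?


Step 1: z^2 term in f*g comes from: (1)*(-3z^2) + (-2z)*(0) + (-2z^2)*(1)
Step 2: = -3 + 0 - 2
Step 3: = -5

-5


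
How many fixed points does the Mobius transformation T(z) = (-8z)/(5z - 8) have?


Step 1: Fixed points satisfy T(z) = z
Step 2: 5z^2 = 0
Step 3: Discriminant = 0^2 - 4*5*0 = 0
Step 4: Number of fixed points = 1

1


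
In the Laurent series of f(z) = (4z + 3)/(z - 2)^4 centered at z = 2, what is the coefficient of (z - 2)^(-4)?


Step 1: Write the numerator in powers of (z - 2): 4z + 3 = 4(z - 2) + (4*2 + 3) = 4(z - 2) + 11
Step 2: Divide by (z - 2)^4: f(z) = 11(z - 2)^(-4) + 4(z - 2)^(-3)
Step 3: This finite sum is the Laurent series of f about z = 2.
Step 4: Coefficient of (z - 2)^(-4) = 4*2 + 3 = 11

11


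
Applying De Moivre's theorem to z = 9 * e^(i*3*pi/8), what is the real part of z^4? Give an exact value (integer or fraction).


Step 1: By De Moivre's theorem, z^4 = 9^4 * e^(i*4*3*pi/8) = 6561 * (cos(3*pi/2) + i*sin(3*pi/2))
Step 2: |z|^4 = 9^4 = 6561
Step 3: The angle 3*pi/2 already lies in [0, 2*pi)
Step 4: cos(3*pi/2) = 0
Step 5: Re(z^4) = 6561 * 0 = 0

0


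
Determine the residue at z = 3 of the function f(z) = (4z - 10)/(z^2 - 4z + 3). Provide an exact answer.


Step 1: Q(z) = z^2 - 4z + 3 = (z - 3)(z - 1)
Step 2: Q'(z) = 2z - 4
Step 3: Q'(3) = 2, P(3) = 2
Step 4: Res = P(3)/Q'(3) = 2/2 = 1

1


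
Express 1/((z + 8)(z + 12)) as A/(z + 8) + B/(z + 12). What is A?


Step 1: Multiply both sides by (z + 8) and set z = -8
Step 2: A = 1 / (-8 + 12)
Step 3: A = 1 / 4
Step 4: A = 1/4

1/4


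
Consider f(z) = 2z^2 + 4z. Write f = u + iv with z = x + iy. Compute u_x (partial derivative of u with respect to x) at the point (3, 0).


Step 1: f(z) = 2(x+iy)^2 + 4(x+iy) + 0
Step 2: u = 2(x^2 - y^2) + 4x + 0
Step 3: u_x = 4x + 4
Step 4: At (3, 0): u_x = 12 + 4 = 16

16


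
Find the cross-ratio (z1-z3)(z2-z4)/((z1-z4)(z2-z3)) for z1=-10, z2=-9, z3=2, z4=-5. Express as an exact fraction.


Step 1: (z1-z3)(z2-z4) = (-12) * (-4) = 48
Step 2: (z1-z4)(z2-z3) = (-5) * (-11) = 55
Step 3: Cross-ratio = 48/55 = 48/55

48/55


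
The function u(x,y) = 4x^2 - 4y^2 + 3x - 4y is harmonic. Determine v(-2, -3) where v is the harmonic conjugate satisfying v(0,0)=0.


Step 1: v_x = -u_y = 8y + 4
Step 2: v_y = u_x = 8x + 3
Step 3: v = 8xy + 4x + 3y + C
Step 4: v(0,0) = 0 => C = 0
Step 5: v(-2, -3) = 31

31


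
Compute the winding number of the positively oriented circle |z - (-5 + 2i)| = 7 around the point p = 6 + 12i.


Step 1: Center c = (-5, 2), radius = 7
Step 2: |p - c|^2 = 11^2 + 10^2 = 221
Step 3: r^2 = 49
Step 4: |p-c| > r so winding number = 0

0


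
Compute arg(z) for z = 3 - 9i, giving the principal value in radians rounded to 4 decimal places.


Step 1: z = 3 - 9i
Step 2: arg(z) = atan2(-9, 3)
Step 3: arg(z) = -1.249

-1.249


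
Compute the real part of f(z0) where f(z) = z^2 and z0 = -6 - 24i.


Step 1: z0 = -6 - 24i
Step 2: z0^2 = (-6)^2 - (-24)^2 + 288i
Step 3: real part = 36 - 576 = -540

-540


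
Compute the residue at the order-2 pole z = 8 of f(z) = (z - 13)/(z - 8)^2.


Step 1: Pole of order 2 at z = 8
Step 2: Res = lim d/dz [(z - 8)^2 * f(z)] as z -> 8
Step 3: (z - 8)^2 * f(z) = z - 13
Step 4: d/dz[z - 13] = 1

1


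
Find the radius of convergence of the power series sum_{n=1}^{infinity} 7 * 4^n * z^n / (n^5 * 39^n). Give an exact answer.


Step 1: General term a_n = 7 * 4^n / (n^5 * 39^n)
Step 2: By the root test, |a_n|^(1/n) = 7^(1/n) * 4 / (n^(5/n) * 39) -> 4/39 as n -> infinity (since 7^(1/n) -> 1 and n^(5/n) -> 1)
Step 3: R = 1/lim|a_n|^(1/n) = 39/4

39/4


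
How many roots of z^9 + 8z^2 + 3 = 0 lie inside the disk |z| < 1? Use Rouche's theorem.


Step 1: On |z| = 1 the three terms have sizes |z^9| = 1^9 = 1, |8z^2| = 8*1^2 = 8, |3| = 3
Step 2: The dominant term is g(z) = 8z^2; let h(z) = z^9 + 3 so f = g + h
Step 3: On |z| = 1: |g| = 8 and |h| <= 1 + 3 = 4
Step 4: Since 8 > 4, |h| < |g| on |z| = 1, so by Rouche f has the same number of zeros as g inside |z| < 1
Step 5: g(z) = 8z^2 has 2 zeros (at the origin, multiplicity 2) inside |z| < 1. Answer = 2

2


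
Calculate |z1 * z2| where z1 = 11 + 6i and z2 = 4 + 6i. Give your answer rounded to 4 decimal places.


Step 1: |z1| = sqrt(11^2 + 6^2) = sqrt(157)
Step 2: |z2| = sqrt(4^2 + 6^2) = sqrt(52)
Step 3: |z1*z2| = |z1|*|z2| = sqrt(157) * sqrt(52) = sqrt(157 * 52) = sqrt(8164)
Step 4: = 90.3549

90.3549


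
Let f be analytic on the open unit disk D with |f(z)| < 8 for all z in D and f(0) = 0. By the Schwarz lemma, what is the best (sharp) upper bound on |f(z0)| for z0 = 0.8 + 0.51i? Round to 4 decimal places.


Step 1: g = f/8 maps D -> D with g(0) = 0, so by the Schwarz lemma |g(z)| <= |z|, i.e. |f(z)| <= 8|z|; this is sharp (f(z) = 8z).
Step 2: |z0|^2 = 0.8^2 + 0.51^2 = 0.9001
Step 3: |z0| = sqrt(0.9001) = 0.948736
Step 4: Best bound = 8 * |z0| = 8 * 0.948736 = 7.5899

7.5899


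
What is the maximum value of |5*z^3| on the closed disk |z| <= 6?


Step 1: On |z| = 6, |f(z)| = 5 * |z|^3 = 5 * 6^3
Step 2: By maximum modulus principle, maximum is on boundary.
Step 3: Maximum = 5 * 216 = 1080

1080


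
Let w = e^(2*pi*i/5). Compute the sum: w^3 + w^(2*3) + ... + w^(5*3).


Step 1: The sum sum_{j=1}^{n} w^(k*j) equals n if n | k, else 0.
Step 2: Here n = 5, k = 3
Step 3: Does n divide k? 5 | 3 -> False
Step 4: Sum = 0

0


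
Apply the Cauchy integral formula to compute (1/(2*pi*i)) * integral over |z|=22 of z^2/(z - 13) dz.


Step 1: f(z) = z^2, a = 13 is inside |z| = 22
Step 2: By Cauchy integral formula: (1/(2pi*i)) * integral = f(a)
Step 3: f(13) = 13^2 = 169

169


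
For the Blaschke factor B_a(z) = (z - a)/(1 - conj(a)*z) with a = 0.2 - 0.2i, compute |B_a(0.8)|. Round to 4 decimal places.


Step 1: Numerator z0 - a = 0.8 - (0.2 - 0.2i) = 0.6 + 0.2i
Step 2: Denominator 1 - conj(a)*z0 = 1 - (0.2 + 0.2i)*0.8 = 0.84 - 0.16i
Step 3: |z0 - a|^2 = 0.6^2 + 0.2^2 = 0.4; |1 - conj(a)*z0|^2 = 0.84^2 + (-0.16)^2 = 0.7312
Step 4: |B_a(0.8)| = sqrt(0.4 / 0.7312) = sqrt(0.547046)
Step 5: = 0.7396

0.7396


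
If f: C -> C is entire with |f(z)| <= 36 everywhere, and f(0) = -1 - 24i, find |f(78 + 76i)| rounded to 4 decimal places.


Step 1: By Liouville's theorem, a bounded entire function is constant.
Step 2: f(z) = f(0) = -1 - 24i for all z.
Step 3: |f(w)| = |-1 - 24i| = sqrt(1 + 576)
Step 4: = 24.0208

24.0208


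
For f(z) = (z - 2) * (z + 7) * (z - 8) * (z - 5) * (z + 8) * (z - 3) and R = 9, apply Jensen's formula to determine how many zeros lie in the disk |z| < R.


Jensen's formula: (1/2pi)*integral log|f(Re^it)|dt = log|f(0)| + sum_{|a_k|<R} log(R/|a_k|)
Step 1: f(0) = (-2) * 7 * (-8) * (-5) * 8 * (-3) = 13440
Step 2: log|f(0)| = log|2| + log|-7| + log|8| + log|5| + log|-8| + log|3| = 9.506
Step 3: Zeros inside |z| < 9: 2, -7, 8, 5, -8, 3
Step 4: Jensen sum = log(9/2) + log(9/7) + log(9/8) + log(9/5) + log(9/8) + log(9/3) = 3.6774
Step 5: n(R) = number of terms in the Jensen sum = count of zeros inside |z| < 9 = 6

6


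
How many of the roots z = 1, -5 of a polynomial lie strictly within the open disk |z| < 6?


Step 1: Check each root:
  z = 1: |1| = 1 < 6
  z = -5: |-5| = 5 < 6
Step 2: Count = 2

2


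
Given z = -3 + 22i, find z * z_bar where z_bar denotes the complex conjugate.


Step 1: conj(z) = -3 - 22i
Step 2: z * conj(z) = (-3)^2 + 22^2
Step 3: = 9 + 484 = 493

493


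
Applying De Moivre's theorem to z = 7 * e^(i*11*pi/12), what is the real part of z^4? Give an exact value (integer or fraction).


Step 1: By De Moivre's theorem, z^4 = 7^4 * e^(i*4*11*pi/12) = 2401 * (cos(11*pi/3) + i*sin(11*pi/3))
Step 2: |z|^4 = 7^4 = 2401
Step 3: Reduce the angle mod 2*pi: 11*pi/3 - 2*pi = 5*pi/3
Step 4: cos(5*pi/3) = 1/2
Step 5: Re(z^4) = 2401 * 1/2 = 2401/2

2401/2


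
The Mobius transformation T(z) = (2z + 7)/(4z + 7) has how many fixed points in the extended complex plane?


Step 1: Fixed points satisfy T(z) = z
Step 2: 4z^2 + 5z - 7 = 0
Step 3: Discriminant = 5^2 - 4*4*(-7) = 137
Step 4: Number of fixed points = 2

2


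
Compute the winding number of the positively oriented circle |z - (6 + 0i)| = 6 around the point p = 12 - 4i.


Step 1: Center c = (6, 0), radius = 6
Step 2: |p - c|^2 = 6^2 + (-4)^2 = 52
Step 3: r^2 = 36
Step 4: |p-c| > r so winding number = 0

0


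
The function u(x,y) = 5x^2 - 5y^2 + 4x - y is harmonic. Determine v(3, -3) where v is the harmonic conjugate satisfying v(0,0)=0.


Step 1: v_x = -u_y = 10y + 1
Step 2: v_y = u_x = 10x + 4
Step 3: v = 10xy + x + 4y + C
Step 4: v(0,0) = 0 => C = 0
Step 5: v(3, -3) = -99

-99


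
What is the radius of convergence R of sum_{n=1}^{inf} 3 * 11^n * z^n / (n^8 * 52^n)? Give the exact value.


Step 1: General term a_n = 3 * 11^n / (n^8 * 52^n)
Step 2: By the root test, |a_n|^(1/n) = 3^(1/n) * 11 / (n^(8/n) * 52) -> 11/52 as n -> infinity (since 3^(1/n) -> 1 and n^(8/n) -> 1)
Step 3: R = 1/lim|a_n|^(1/n) = 52/11

52/11


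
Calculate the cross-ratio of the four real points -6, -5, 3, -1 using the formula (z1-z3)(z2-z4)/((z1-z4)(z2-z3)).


Step 1: (z1-z3)(z2-z4) = (-9) * (-4) = 36
Step 2: (z1-z4)(z2-z3) = (-5) * (-8) = 40
Step 3: Cross-ratio = 36/40 = 9/10

9/10


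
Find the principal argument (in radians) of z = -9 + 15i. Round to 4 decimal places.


Step 1: z = -9 + 15i
Step 2: arg(z) = atan2(15, -9)
Step 3: arg(z) = 2.1112

2.1112


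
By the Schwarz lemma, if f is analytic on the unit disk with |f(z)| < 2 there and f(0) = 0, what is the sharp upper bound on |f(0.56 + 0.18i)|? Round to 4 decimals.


Step 1: g = f/2 maps D -> D with g(0) = 0, so by the Schwarz lemma |g(z)| <= |z|, i.e. |f(z)| <= 2|z|; this is sharp (f(z) = 2z).
Step 2: |z0|^2 = 0.56^2 + 0.18^2 = 0.346
Step 3: |z0| = sqrt(0.346) = 0.588218
Step 4: Best bound = 2 * |z0| = 2 * 0.588218 = 1.1764

1.1764


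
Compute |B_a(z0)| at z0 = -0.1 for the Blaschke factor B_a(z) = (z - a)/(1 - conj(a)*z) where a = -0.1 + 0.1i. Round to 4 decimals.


Step 1: Numerator z0 - a = -0.1 - (-0.1 + 0.1i) = 0 - 0.1i
Step 2: Denominator 1 - conj(a)*z0 = 1 - (-0.1 - 0.1i)*(-0.1) = 0.99 - 0.01i
Step 3: |z0 - a|^2 = 0^2 + (-0.1)^2 = 0.01; |1 - conj(a)*z0|^2 = 0.99^2 + (-0.01)^2 = 0.9802
Step 4: |B_a(-0.1)| = sqrt(0.01 / 0.9802) = sqrt(0.010202)
Step 5: = 0.101

0.101


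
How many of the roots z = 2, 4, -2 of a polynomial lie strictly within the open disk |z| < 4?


Step 1: Check each root:
  z = 2: |2| = 2 < 4
  z = 4: |4| = 4 >= 4
  z = -2: |-2| = 2 < 4
Step 2: Count = 2

2


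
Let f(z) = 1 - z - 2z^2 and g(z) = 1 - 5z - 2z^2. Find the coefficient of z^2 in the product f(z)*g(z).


Step 1: z^2 term in f*g comes from: (1)*(-2z^2) + (-z)*(-5z) + (-2z^2)*(1)
Step 2: = -2 + 5 - 2
Step 3: = 1

1


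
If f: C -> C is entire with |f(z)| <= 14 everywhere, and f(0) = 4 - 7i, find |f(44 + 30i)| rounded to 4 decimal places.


Step 1: By Liouville's theorem, a bounded entire function is constant.
Step 2: f(z) = f(0) = 4 - 7i for all z.
Step 3: |f(w)| = |4 - 7i| = sqrt(16 + 49)
Step 4: = 8.0623

8.0623


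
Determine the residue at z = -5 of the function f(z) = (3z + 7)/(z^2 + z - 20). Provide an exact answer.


Step 1: Q(z) = z^2 + z - 20 = (z + 5)(z - 4)
Step 2: Q'(z) = 2z + 1
Step 3: Q'(-5) = -9, P(-5) = -8
Step 4: Res = P(-5)/Q'(-5) = -8/(-9) = 8/9

8/9


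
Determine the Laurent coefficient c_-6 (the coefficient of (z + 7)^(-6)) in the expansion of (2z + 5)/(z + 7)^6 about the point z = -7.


Step 1: Write the numerator in powers of (z + 7): 2z + 5 = 2(z + 7) + (2*(-7) + 5) = 2(z + 7) - 9
Step 2: Divide by (z + 7)^6: f(z) = -9(z + 7)^(-6) + 2(z + 7)^(-5)
Step 3: This finite sum is the Laurent series of f about z = -7.
Step 4: Coefficient of (z + 7)^(-6) = 2*(-7) + 5 = -9

-9


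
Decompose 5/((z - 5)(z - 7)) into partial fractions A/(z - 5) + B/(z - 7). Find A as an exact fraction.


Step 1: Multiply both sides by (z - 5) and set z = 5
Step 2: A = 5 / (5 - 7)
Step 3: A = 5 / (-2)
Step 4: A = -5/2

-5/2


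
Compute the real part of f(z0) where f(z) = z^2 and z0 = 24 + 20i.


Step 1: z0 = 24 + 20i
Step 2: z0^2 = 24^2 - 20^2 + 960i
Step 3: real part = 576 - 400 = 176

176


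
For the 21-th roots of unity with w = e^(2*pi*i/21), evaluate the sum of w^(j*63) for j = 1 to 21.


Step 1: The sum sum_{j=1}^{n} w^(k*j) equals n if n | k, else 0.
Step 2: Here n = 21, k = 63
Step 3: Does n divide k? 21 | 63 -> True
Step 4: Sum = 21

21


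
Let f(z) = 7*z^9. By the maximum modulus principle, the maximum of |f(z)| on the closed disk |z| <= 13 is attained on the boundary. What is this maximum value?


Step 1: On |z| = 13, |f(z)| = 7 * |z|^9 = 7 * 13^9
Step 2: By maximum modulus principle, maximum is on boundary.
Step 3: Maximum = 7 * 10604499373 = 74231495611

74231495611


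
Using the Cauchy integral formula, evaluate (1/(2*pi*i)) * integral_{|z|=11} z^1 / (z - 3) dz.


Step 1: f(z) = z^1, a = 3 is inside |z| = 11
Step 2: By Cauchy integral formula: (1/(2pi*i)) * integral = f(a)
Step 3: f(3) = 3^1 = 3

3


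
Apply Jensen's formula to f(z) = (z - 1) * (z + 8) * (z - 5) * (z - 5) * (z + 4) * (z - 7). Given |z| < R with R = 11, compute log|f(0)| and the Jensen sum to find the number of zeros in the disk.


Jensen's formula: (1/2pi)*integral log|f(Re^it)|dt = log|f(0)| + sum_{|a_k|<R} log(R/|a_k|)
Step 1: f(0) = (-1) * 8 * (-5) * (-5) * 4 * (-7) = 5600
Step 2: log|f(0)| = log|1| + log|-8| + log|5| + log|5| + log|-4| + log|7| = 8.6305
Step 3: Zeros inside |z| < 11: 1, -8, 5, 5, -4, 7
Step 4: Jensen sum = log(11/1) + log(11/8) + log(11/5) + log(11/5) + log(11/4) + log(11/7) = 5.7568
Step 5: n(R) = number of terms in the Jensen sum = count of zeros inside |z| < 11 = 6

6


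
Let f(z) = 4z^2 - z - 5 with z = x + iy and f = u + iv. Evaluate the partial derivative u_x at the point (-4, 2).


Step 1: f(z) = 4(x+iy)^2 - (x+iy) - 5
Step 2: u = 4(x^2 - y^2) - x - 5
Step 3: u_x = 8x - 1
Step 4: At (-4, 2): u_x = -32 - 1 = -33

-33


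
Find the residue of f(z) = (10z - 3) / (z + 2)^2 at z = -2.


Step 1: Pole of order 2 at z = -2
Step 2: Res = lim d/dz [(z + 2)^2 * f(z)] as z -> -2
Step 3: (z + 2)^2 * f(z) = 10z - 3
Step 4: d/dz[10z - 3] = 10

10


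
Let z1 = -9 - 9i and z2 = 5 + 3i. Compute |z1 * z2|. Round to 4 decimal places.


Step 1: |z1| = sqrt((-9)^2 + (-9)^2) = sqrt(162)
Step 2: |z2| = sqrt(5^2 + 3^2) = sqrt(34)
Step 3: |z1*z2| = |z1|*|z2| = sqrt(162) * sqrt(34) = sqrt(162 * 34) = sqrt(5508)
Step 4: = 74.2159

74.2159


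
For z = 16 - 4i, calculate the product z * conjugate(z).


Step 1: conj(z) = 16 + 4i
Step 2: z * conj(z) = 16^2 + (-4)^2
Step 3: = 256 + 16 = 272

272


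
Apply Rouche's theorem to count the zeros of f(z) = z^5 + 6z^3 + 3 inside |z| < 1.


Step 1: On |z| = 1 the three terms have sizes |z^5| = 1^5 = 1, |6z^3| = 6*1^3 = 6, |3| = 3
Step 2: The dominant term is g(z) = 6z^3; let h(z) = z^5 + 3 so f = g + h
Step 3: On |z| = 1: |g| = 6 and |h| <= 1 + 3 = 4
Step 4: Since 6 > 4, |h| < |g| on |z| = 1, so by Rouche f has the same number of zeros as g inside |z| < 1
Step 5: g(z) = 6z^3 has 3 zeros (at the origin, multiplicity 3) inside |z| < 1. Answer = 3

3


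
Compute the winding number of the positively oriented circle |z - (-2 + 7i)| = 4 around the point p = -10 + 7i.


Step 1: Center c = (-2, 7), radius = 4
Step 2: |p - c|^2 = (-8)^2 + 0^2 = 64
Step 3: r^2 = 16
Step 4: |p-c| > r so winding number = 0

0


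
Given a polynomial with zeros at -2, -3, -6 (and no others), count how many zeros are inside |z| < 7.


Step 1: Check each root:
  z = -2: |-2| = 2 < 7
  z = -3: |-3| = 3 < 7
  z = -6: |-6| = 6 < 7
Step 2: Count = 3

3


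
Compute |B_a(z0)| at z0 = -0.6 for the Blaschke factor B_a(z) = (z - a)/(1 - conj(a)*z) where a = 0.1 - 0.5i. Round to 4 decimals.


Step 1: Numerator z0 - a = -0.6 - (0.1 - 0.5i) = -0.7 + 0.5i
Step 2: Denominator 1 - conj(a)*z0 = 1 - (0.1 + 0.5i)*(-0.6) = 1.06 + 0.3i
Step 3: |z0 - a|^2 = (-0.7)^2 + 0.5^2 = 0.74; |1 - conj(a)*z0|^2 = 1.06^2 + 0.3^2 = 1.2136
Step 4: |B_a(-0.6)| = sqrt(0.74 / 1.2136) = sqrt(0.609756)
Step 5: = 0.7809

0.7809


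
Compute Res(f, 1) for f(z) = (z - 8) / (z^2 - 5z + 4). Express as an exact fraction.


Step 1: Q(z) = z^2 - 5z + 4 = (z - 1)(z - 4)
Step 2: Q'(z) = 2z - 5
Step 3: Q'(1) = -3, P(1) = -7
Step 4: Res = P(1)/Q'(1) = -7/(-3) = 7/3

7/3


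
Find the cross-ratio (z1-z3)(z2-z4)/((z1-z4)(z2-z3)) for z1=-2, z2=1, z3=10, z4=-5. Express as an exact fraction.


Step 1: (z1-z3)(z2-z4) = (-12) * 6 = -72
Step 2: (z1-z4)(z2-z3) = 3 * (-9) = -27
Step 3: Cross-ratio = 72/27 = 8/3

8/3


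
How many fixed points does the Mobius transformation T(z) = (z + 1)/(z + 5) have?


Step 1: Fixed points satisfy T(z) = z
Step 2: z^2 + 4z - 1 = 0
Step 3: Discriminant = 4^2 - 4*1*(-1) = 20
Step 4: Number of fixed points = 2

2


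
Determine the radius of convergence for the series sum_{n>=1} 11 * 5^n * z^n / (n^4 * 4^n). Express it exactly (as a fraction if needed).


Step 1: General term a_n = 11 * 5^n / (n^4 * 4^n)
Step 2: By the root test, |a_n|^(1/n) = 11^(1/n) * 5 / (n^(4/n) * 4) -> 5/4 as n -> infinity (since 11^(1/n) -> 1 and n^(4/n) -> 1)
Step 3: R = 1/lim|a_n|^(1/n) = 4/5

4/5


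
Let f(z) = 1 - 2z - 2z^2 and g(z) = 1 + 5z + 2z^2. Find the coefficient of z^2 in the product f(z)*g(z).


Step 1: z^2 term in f*g comes from: (1)*(2z^2) + (-2z)*(5z) + (-2z^2)*(1)
Step 2: = 2 - 10 - 2
Step 3: = -10

-10


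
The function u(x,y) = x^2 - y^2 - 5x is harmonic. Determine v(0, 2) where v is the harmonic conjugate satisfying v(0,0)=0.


Step 1: v_x = -u_y = 2y + 0
Step 2: v_y = u_x = 2x - 5
Step 3: v = 2xy - 5y + C
Step 4: v(0,0) = 0 => C = 0
Step 5: v(0, 2) = -10

-10


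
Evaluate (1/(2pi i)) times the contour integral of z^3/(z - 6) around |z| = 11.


Step 1: f(z) = z^3, a = 6 is inside |z| = 11
Step 2: By Cauchy integral formula: (1/(2pi*i)) * integral = f(a)
Step 3: f(6) = 6^3 = 216

216


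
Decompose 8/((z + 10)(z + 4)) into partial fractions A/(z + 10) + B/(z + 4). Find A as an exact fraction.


Step 1: Multiply both sides by (z + 10) and set z = -10
Step 2: A = 8 / (-10 + 4)
Step 3: A = 8 / (-6)
Step 4: A = -4/3

-4/3


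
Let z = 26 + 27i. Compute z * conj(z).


Step 1: conj(z) = 26 - 27i
Step 2: z * conj(z) = 26^2 + 27^2
Step 3: = 676 + 729 = 1405

1405


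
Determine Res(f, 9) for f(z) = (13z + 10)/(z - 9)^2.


Step 1: Pole of order 2 at z = 9
Step 2: Res = lim d/dz [(z - 9)^2 * f(z)] as z -> 9
Step 3: (z - 9)^2 * f(z) = 13z + 10
Step 4: d/dz[13z + 10] = 13

13


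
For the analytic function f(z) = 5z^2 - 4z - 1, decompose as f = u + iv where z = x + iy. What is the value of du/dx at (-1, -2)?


Step 1: f(z) = 5(x+iy)^2 - 4(x+iy) - 1
Step 2: u = 5(x^2 - y^2) - 4x - 1
Step 3: u_x = 10x - 4
Step 4: At (-1, -2): u_x = -10 - 4 = -14

-14


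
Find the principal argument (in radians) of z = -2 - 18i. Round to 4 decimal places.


Step 1: z = -2 - 18i
Step 2: arg(z) = atan2(-18, -2)
Step 3: arg(z) = -1.6815

-1.6815


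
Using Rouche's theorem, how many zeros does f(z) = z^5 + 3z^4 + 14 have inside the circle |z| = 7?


Step 1: On |z| = 7 the three terms have sizes |z^5| = 7^5 = 16807, |3z^4| = 3*7^4 = 7203, |14| = 14
Step 2: The dominant term is g(z) = z^5; let h(z) = 3z^4 + 14 so f = g + h
Step 3: On |z| = 7: |g| = 16807 and |h| <= 7203 + 14 = 7217
Step 4: Since 16807 > 7217, |h| < |g| on |z| = 7, so by Rouche f has the same number of zeros as g inside |z| < 7
Step 5: g(z) = z^5 has 5 zeros (all at the origin) inside |z| < 7. Answer = 5

5


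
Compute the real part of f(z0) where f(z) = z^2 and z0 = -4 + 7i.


Step 1: z0 = -4 + 7i
Step 2: z0^2 = (-4)^2 - 7^2 - 56i
Step 3: real part = 16 - 49 = -33

-33


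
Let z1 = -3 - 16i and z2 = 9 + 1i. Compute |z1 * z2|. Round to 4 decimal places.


Step 1: |z1| = sqrt((-3)^2 + (-16)^2) = sqrt(265)
Step 2: |z2| = sqrt(9^2 + 1^2) = sqrt(82)
Step 3: |z1*z2| = |z1|*|z2| = sqrt(265) * sqrt(82) = sqrt(265 * 82) = sqrt(21730)
Step 4: = 147.411

147.411


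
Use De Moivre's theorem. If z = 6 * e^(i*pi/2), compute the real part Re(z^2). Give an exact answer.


Step 1: By De Moivre's theorem, z^2 = 6^2 * e^(i*2*pi/2) = 36 * (cos(pi) + i*sin(pi))
Step 2: |z|^2 = 6^2 = 36
Step 3: The angle pi already lies in [0, 2*pi)
Step 4: cos(pi) = -1
Step 5: Re(z^2) = 36 * (-1) = -36

-36


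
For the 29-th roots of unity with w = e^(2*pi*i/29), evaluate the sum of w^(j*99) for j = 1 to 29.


Step 1: The sum sum_{j=1}^{n} w^(k*j) equals n if n | k, else 0.
Step 2: Here n = 29, k = 99
Step 3: Does n divide k? 29 | 99 -> False
Step 4: Sum = 0

0


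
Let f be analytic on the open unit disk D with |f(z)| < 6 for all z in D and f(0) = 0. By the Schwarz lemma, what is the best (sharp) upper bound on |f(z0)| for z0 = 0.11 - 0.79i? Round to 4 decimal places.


Step 1: g = f/6 maps D -> D with g(0) = 0, so by the Schwarz lemma |g(z)| <= |z|, i.e. |f(z)| <= 6|z|; this is sharp (f(z) = 6z).
Step 2: |z0|^2 = 0.11^2 + (-0.79)^2 = 0.6362
Step 3: |z0| = sqrt(0.6362) = 0.797621
Step 4: Best bound = 6 * |z0| = 6 * 0.797621 = 4.7857

4.7857


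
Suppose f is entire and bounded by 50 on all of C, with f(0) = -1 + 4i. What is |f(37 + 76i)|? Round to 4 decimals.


Step 1: By Liouville's theorem, a bounded entire function is constant.
Step 2: f(z) = f(0) = -1 + 4i for all z.
Step 3: |f(w)| = |-1 + 4i| = sqrt(1 + 16)
Step 4: = 4.1231

4.1231


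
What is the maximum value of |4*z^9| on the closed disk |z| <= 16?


Step 1: On |z| = 16, |f(z)| = 4 * |z|^9 = 4 * 16^9
Step 2: By maximum modulus principle, maximum is on boundary.
Step 3: Maximum = 4 * 68719476736 = 274877906944

274877906944


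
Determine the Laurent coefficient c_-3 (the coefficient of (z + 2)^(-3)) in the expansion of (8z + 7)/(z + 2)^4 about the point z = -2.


Step 1: Write the numerator in powers of (z + 2): 8z + 7 = 8(z + 2) + (8*(-2) + 7) = 8(z + 2) - 9
Step 2: Divide by (z + 2)^4: f(z) = -9(z + 2)^(-4) + 8(z + 2)^(-3)
Step 3: This finite sum is the Laurent series of f about z = -2.
Step 4: Coefficient of (z + 2)^(-3) = coefficient of (z + 2) in the re-centred numerator = 8

8


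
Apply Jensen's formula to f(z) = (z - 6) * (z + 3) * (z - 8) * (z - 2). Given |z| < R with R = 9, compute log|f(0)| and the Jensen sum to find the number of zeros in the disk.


Jensen's formula: (1/2pi)*integral log|f(Re^it)|dt = log|f(0)| + sum_{|a_k|<R} log(R/|a_k|)
Step 1: f(0) = (-6) * 3 * (-8) * (-2) = -288
Step 2: log|f(0)| = log|6| + log|-3| + log|8| + log|2| = 5.663
Step 3: Zeros inside |z| < 9: 6, -3, 8, 2
Step 4: Jensen sum = log(9/6) + log(9/3) + log(9/8) + log(9/2) = 3.1259
Step 5: n(R) = number of terms in the Jensen sum = count of zeros inside |z| < 9 = 4

4


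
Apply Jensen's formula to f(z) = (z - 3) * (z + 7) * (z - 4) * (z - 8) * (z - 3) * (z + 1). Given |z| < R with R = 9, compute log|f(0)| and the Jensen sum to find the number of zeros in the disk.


Jensen's formula: (1/2pi)*integral log|f(Re^it)|dt = log|f(0)| + sum_{|a_k|<R} log(R/|a_k|)
Step 1: f(0) = (-3) * 7 * (-4) * (-8) * (-3) * 1 = 2016
Step 2: log|f(0)| = log|3| + log|-7| + log|4| + log|8| + log|3| + log|-1| = 7.6089
Step 3: Zeros inside |z| < 9: 3, -7, 4, 8, 3, -1
Step 4: Jensen sum = log(9/3) + log(9/7) + log(9/4) + log(9/8) + log(9/3) + log(9/1) = 5.5745
Step 5: n(R) = number of terms in the Jensen sum = count of zeros inside |z| < 9 = 6

6


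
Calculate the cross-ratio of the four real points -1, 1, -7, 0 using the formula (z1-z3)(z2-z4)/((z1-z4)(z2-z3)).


Step 1: (z1-z3)(z2-z4) = 6 * 1 = 6
Step 2: (z1-z4)(z2-z3) = (-1) * 8 = -8
Step 3: Cross-ratio = -6/8 = -3/4

-3/4


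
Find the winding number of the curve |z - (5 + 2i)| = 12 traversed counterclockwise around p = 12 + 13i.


Step 1: Center c = (5, 2), radius = 12
Step 2: |p - c|^2 = 7^2 + 11^2 = 170
Step 3: r^2 = 144
Step 4: |p-c| > r so winding number = 0

0


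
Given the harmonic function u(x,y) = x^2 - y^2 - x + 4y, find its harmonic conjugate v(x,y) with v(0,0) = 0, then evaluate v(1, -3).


Step 1: v_x = -u_y = 2y - 4
Step 2: v_y = u_x = 2x - 1
Step 3: v = 2xy - 4x - y + C
Step 4: v(0,0) = 0 => C = 0
Step 5: v(1, -3) = -7

-7


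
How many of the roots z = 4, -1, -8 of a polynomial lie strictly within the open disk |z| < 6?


Step 1: Check each root:
  z = 4: |4| = 4 < 6
  z = -1: |-1| = 1 < 6
  z = -8: |-8| = 8 >= 6
Step 2: Count = 2

2


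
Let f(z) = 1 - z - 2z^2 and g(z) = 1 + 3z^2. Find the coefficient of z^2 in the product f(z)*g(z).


Step 1: z^2 term in f*g comes from: (1)*(3z^2) + (-z)*(0) + (-2z^2)*(1)
Step 2: = 3 + 0 - 2
Step 3: = 1

1


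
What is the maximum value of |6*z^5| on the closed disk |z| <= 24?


Step 1: On |z| = 24, |f(z)| = 6 * |z|^5 = 6 * 24^5
Step 2: By maximum modulus principle, maximum is on boundary.
Step 3: Maximum = 6 * 7962624 = 47775744

47775744


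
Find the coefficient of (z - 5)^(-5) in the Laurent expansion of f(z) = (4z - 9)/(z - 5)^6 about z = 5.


Step 1: Write the numerator in powers of (z - 5): 4z - 9 = 4(z - 5) + (4*5 - 9) = 4(z - 5) + 11
Step 2: Divide by (z - 5)^6: f(z) = 11(z - 5)^(-6) + 4(z - 5)^(-5)
Step 3: This finite sum is the Laurent series of f about z = 5.
Step 4: Coefficient of (z - 5)^(-5) = coefficient of (z - 5) in the re-centred numerator = 4

4


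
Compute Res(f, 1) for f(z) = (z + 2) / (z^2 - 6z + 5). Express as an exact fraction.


Step 1: Q(z) = z^2 - 6z + 5 = (z - 1)(z - 5)
Step 2: Q'(z) = 2z - 6
Step 3: Q'(1) = -4, P(1) = 3
Step 4: Res = P(1)/Q'(1) = 3/(-4) = -3/4

-3/4


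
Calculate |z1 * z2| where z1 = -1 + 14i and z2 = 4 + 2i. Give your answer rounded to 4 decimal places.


Step 1: |z1| = sqrt((-1)^2 + 14^2) = sqrt(197)
Step 2: |z2| = sqrt(4^2 + 2^2) = sqrt(20)
Step 3: |z1*z2| = |z1|*|z2| = sqrt(197) * sqrt(20) = sqrt(197 * 20) = sqrt(3940)
Step 4: = 62.7694

62.7694


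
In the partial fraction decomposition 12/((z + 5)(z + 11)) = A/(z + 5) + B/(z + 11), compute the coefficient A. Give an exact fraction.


Step 1: Multiply both sides by (z + 5) and set z = -5
Step 2: A = 12 / (-5 + 11)
Step 3: A = 12 / 6
Step 4: A = 2

2


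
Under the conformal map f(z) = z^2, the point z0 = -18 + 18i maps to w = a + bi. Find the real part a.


Step 1: z0 = -18 + 18i
Step 2: z0^2 = (-18)^2 - 18^2 - 648i
Step 3: real part = 324 - 324 = 0

0


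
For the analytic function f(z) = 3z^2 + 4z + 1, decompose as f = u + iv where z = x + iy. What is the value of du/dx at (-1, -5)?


Step 1: f(z) = 3(x+iy)^2 + 4(x+iy) + 1
Step 2: u = 3(x^2 - y^2) + 4x + 1
Step 3: u_x = 6x + 4
Step 4: At (-1, -5): u_x = -6 + 4 = -2

-2


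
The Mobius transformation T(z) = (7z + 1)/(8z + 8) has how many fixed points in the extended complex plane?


Step 1: Fixed points satisfy T(z) = z
Step 2: 8z^2 + z - 1 = 0
Step 3: Discriminant = 1^2 - 4*8*(-1) = 33
Step 4: Number of fixed points = 2

2


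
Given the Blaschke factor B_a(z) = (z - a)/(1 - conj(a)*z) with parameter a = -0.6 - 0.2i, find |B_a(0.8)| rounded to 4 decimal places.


Step 1: Numerator z0 - a = 0.8 - (-0.6 - 0.2i) = 1.4 + 0.2i
Step 2: Denominator 1 - conj(a)*z0 = 1 - (-0.6 + 0.2i)*0.8 = 1.48 - 0.16i
Step 3: |z0 - a|^2 = 1.4^2 + 0.2^2 = 2; |1 - conj(a)*z0|^2 = 1.48^2 + (-0.16)^2 = 2.216
Step 4: |B_a(0.8)| = sqrt(2 / 2.216) = sqrt(0.902527)
Step 5: = 0.95

0.95


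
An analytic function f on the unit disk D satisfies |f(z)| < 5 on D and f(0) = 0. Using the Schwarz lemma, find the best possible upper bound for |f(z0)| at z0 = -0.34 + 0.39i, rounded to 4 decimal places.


Step 1: g = f/5 maps D -> D with g(0) = 0, so by the Schwarz lemma |g(z)| <= |z|, i.e. |f(z)| <= 5|z|; this is sharp (f(z) = 5z).
Step 2: |z0|^2 = (-0.34)^2 + 0.39^2 = 0.2677
Step 3: |z0| = sqrt(0.2677) = 0.517397
Step 4: Best bound = 5 * |z0| = 5 * 0.517397 = 2.587

2.587


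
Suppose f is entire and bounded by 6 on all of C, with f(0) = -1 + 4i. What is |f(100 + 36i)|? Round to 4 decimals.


Step 1: By Liouville's theorem, a bounded entire function is constant.
Step 2: f(z) = f(0) = -1 + 4i for all z.
Step 3: |f(w)| = |-1 + 4i| = sqrt(1 + 16)
Step 4: = 4.1231

4.1231


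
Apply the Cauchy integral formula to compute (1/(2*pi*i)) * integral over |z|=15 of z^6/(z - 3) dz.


Step 1: f(z) = z^6, a = 3 is inside |z| = 15
Step 2: By Cauchy integral formula: (1/(2pi*i)) * integral = f(a)
Step 3: f(3) = 3^6 = 729

729


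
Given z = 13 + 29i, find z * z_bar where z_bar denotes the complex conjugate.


Step 1: conj(z) = 13 - 29i
Step 2: z * conj(z) = 13^2 + 29^2
Step 3: = 169 + 841 = 1010

1010


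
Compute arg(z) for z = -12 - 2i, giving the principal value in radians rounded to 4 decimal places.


Step 1: z = -12 - 2i
Step 2: arg(z) = atan2(-2, -12)
Step 3: arg(z) = -2.9764

-2.9764


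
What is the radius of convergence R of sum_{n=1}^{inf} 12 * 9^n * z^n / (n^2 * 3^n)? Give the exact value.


Step 1: General term a_n = 12 * 9^n / (n^2 * 3^n)
Step 2: By the root test, |a_n|^(1/n) = 12^(1/n) * 9 / (n^(2/n) * 3) -> 9/3 as n -> infinity (since 12^(1/n) -> 1 and n^(2/n) -> 1)
Step 3: R = 1/lim|a_n|^(1/n) = 3/9 = 1/3

1/3


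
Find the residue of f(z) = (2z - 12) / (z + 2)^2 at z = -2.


Step 1: Pole of order 2 at z = -2
Step 2: Res = lim d/dz [(z + 2)^2 * f(z)] as z -> -2
Step 3: (z + 2)^2 * f(z) = 2z - 12
Step 4: d/dz[2z - 12] = 2

2


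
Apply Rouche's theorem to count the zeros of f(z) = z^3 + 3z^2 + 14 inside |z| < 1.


Step 1: On |z| = 1 the three terms have sizes |z^3| = 1^3 = 1, |3z^2| = 3*1^2 = 3, |14| = 14
Step 2: The dominant term is g(z) = 14; let h(z) = z^3 + 3z^2 so f = g + h
Step 3: On |z| = 1: |g| = 14 and |h| <= 1 + 3 = 4
Step 4: Since 14 > 4, |h| < |g| on |z| = 1, so by Rouche f has the same number of zeros as g inside |z| < 1
Step 5: g(z) = 14 is a nonzero constant with no zeros inside |z| < 1. Answer = 0

0


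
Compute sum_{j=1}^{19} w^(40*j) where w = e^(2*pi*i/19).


Step 1: The sum sum_{j=1}^{n} w^(k*j) equals n if n | k, else 0.
Step 2: Here n = 19, k = 40
Step 3: Does n divide k? 19 | 40 -> False
Step 4: Sum = 0

0


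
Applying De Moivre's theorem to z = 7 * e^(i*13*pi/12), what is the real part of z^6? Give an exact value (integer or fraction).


Step 1: By De Moivre's theorem, z^6 = 7^6 * e^(i*6*13*pi/12) = 117649 * (cos(13*pi/2) + i*sin(13*pi/2))
Step 2: |z|^6 = 7^6 = 117649
Step 3: Reduce the angle mod 2*pi: 13*pi/2 - 6*pi = pi/2
Step 4: cos(pi/2) = 0
Step 5: Re(z^6) = 117649 * 0 = 0

0


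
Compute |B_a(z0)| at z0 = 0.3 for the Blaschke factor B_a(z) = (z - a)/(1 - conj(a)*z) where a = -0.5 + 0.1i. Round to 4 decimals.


Step 1: Numerator z0 - a = 0.3 - (-0.5 + 0.1i) = 0.8 - 0.1i
Step 2: Denominator 1 - conj(a)*z0 = 1 - (-0.5 - 0.1i)*0.3 = 1.15 + 0.03i
Step 3: |z0 - a|^2 = 0.8^2 + (-0.1)^2 = 0.65; |1 - conj(a)*z0|^2 = 1.15^2 + 0.03^2 = 1.3234
Step 4: |B_a(0.3)| = sqrt(0.65 / 1.3234) = sqrt(0.491159)
Step 5: = 0.7008

0.7008


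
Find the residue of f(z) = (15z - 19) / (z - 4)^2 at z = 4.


Step 1: Pole of order 2 at z = 4
Step 2: Res = lim d/dz [(z - 4)^2 * f(z)] as z -> 4
Step 3: (z - 4)^2 * f(z) = 15z - 19
Step 4: d/dz[15z - 19] = 15

15


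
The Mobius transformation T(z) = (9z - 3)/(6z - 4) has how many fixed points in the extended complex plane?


Step 1: Fixed points satisfy T(z) = z
Step 2: 6z^2 - 13z + 3 = 0
Step 3: Discriminant = (-13)^2 - 4*6*3 = 97
Step 4: Number of fixed points = 2

2


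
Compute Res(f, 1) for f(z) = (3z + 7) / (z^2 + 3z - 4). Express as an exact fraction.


Step 1: Q(z) = z^2 + 3z - 4 = (z - 1)(z + 4)
Step 2: Q'(z) = 2z + 3
Step 3: Q'(1) = 5, P(1) = 10
Step 4: Res = P(1)/Q'(1) = 10/5 = 2

2


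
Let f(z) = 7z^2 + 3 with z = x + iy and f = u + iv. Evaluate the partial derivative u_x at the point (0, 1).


Step 1: f(z) = 7(x+iy)^2 + 3
Step 2: u = 7(x^2 - y^2) + 3
Step 3: u_x = 14x + 0
Step 4: At (0, 1): u_x = 0 + 0 = 0

0


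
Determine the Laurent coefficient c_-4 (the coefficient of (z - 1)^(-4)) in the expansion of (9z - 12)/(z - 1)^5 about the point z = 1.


Step 1: Write the numerator in powers of (z - 1): 9z - 12 = 9(z - 1) + (9*1 - 12) = 9(z - 1) - 3
Step 2: Divide by (z - 1)^5: f(z) = -3(z - 1)^(-5) + 9(z - 1)^(-4)
Step 3: This finite sum is the Laurent series of f about z = 1.
Step 4: Coefficient of (z - 1)^(-4) = coefficient of (z - 1) in the re-centred numerator = 9

9


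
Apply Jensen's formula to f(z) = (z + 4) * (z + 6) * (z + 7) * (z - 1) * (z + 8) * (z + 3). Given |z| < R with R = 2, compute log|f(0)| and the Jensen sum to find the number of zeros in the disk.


Jensen's formula: (1/2pi)*integral log|f(Re^it)|dt = log|f(0)| + sum_{|a_k|<R} log(R/|a_k|)
Step 1: f(0) = 4 * 6 * 7 * (-1) * 8 * 3 = -4032
Step 2: log|f(0)| = log|-4| + log|-6| + log|-7| + log|1| + log|-8| + log|-3| = 8.302
Step 3: Zeros inside |z| < 2: 1
Step 4: Jensen sum = log(2/1) = 0.6931
Step 5: n(R) = number of terms in the Jensen sum = count of zeros inside |z| < 2 = 1

1
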